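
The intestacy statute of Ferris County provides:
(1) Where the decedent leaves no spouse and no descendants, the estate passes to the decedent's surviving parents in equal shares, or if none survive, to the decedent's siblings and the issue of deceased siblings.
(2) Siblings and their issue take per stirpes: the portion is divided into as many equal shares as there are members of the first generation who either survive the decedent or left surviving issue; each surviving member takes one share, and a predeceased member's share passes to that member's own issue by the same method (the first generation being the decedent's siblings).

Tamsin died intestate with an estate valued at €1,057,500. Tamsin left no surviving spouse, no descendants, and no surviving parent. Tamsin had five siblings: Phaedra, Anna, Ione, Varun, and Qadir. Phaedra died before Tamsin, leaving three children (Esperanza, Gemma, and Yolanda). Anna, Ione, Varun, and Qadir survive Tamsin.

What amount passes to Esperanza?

Esperanza receives €70,500.

The entire €1,057,500 passes to the siblings and their issue.
That amount (€1,057,500) is divided into 5 shares of €211,500: Anna, Ione, Varun, and Qadir each take €211,500; Phaedra's €211,500 share passes to Phaedra's issue.
Phaedra's share (€211,500) is divided into 3 shares of €70,500: Esperanza, Gemma, and Yolanda each take €70,500.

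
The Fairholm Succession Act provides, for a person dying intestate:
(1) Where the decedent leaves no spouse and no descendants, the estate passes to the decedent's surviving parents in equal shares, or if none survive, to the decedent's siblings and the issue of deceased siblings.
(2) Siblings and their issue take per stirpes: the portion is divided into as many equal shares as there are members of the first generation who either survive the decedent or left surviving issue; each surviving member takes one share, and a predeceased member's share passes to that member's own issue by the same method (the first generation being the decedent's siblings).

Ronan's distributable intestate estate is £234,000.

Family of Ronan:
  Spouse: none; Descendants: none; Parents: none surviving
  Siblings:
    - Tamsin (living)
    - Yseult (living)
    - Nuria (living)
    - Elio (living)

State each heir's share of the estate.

Tamsin: £58,500; Yseult: £58,500; Nuria: £58,500; Elio: £58,500

The entire £234,000 passes to the siblings and their issue.
That amount (£234,000) is divided into 4 shares of £58,500: Tamsin, Yseult, Nuria, and Elio each take £58,500.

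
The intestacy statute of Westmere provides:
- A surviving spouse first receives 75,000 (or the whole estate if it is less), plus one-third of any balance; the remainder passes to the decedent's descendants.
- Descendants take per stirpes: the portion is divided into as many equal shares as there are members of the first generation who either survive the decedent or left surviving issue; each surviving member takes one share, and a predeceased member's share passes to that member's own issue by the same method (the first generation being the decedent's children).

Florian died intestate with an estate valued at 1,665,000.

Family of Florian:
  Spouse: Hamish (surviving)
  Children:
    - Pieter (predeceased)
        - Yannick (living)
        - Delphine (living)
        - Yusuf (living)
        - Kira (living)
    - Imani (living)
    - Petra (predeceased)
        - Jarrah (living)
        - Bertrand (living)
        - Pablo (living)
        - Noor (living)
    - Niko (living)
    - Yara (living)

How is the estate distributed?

Hamish: 605,000; Yannick: 53,000; Delphine: 53,000; Yusuf: 53,000; Kira: 53,000; Imani: 212,000; Jarrah: 53,000; Bertrand: 53,000; Pablo: 53,000; Noor: 53,000; Niko: 212,000; Yara: 212,000

Hamish first takes 75,000, leaving a balance of 1,590,000. Hamish then takes one-third of the balance (530,000), for a total of 605,000. The remaining 1,060,000 passes to the descendants.
The descendants' portion (1,060,000) is divided into 5 shares of 212,000: Imani, Niko, and Yara each take 212,000; Pieter's 212,000 share passes to Pieter's issue; Petra's 212,000 share passes to Petra's issue.
Pieter's share (212,000) is divided into 4 shares of 53,000: Yannick, Delphine, Yusuf, and Kira each take 53,000.
Petra's share (212,000) is divided into 4 shares of 53,000: Jarrah, Bertrand, Pablo, and Noor each take 53,000.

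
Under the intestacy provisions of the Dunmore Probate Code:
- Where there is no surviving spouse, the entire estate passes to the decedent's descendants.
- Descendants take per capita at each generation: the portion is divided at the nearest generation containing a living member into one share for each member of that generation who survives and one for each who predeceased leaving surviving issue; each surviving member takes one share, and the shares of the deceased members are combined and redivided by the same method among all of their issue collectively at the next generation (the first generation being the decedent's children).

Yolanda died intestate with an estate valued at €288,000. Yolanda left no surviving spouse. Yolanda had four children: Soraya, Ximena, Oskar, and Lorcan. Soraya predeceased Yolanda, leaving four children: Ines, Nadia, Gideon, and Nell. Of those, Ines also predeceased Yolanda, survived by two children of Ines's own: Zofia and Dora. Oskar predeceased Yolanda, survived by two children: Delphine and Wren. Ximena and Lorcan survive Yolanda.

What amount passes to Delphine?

Delphine receives €24,000.

The entire €288,000 passes to the descendants.
That amount (€288,000) is divided at the children's generation into 4 shares of €72,000. Ximena and Lorcan each take €72,000. The 2 shares of the deceased (Soraya and Oskar) are combined into a pool of €144,000.
That pool (€144,000) is divided at the grandchildren's generation into 6 shares of €24,000. Nadia, Gideon, Nell, Delphine, and Wren each take €24,000. The remaining share for the deceased Ines (€24,000) is carried to the next generation.
That pool (€24,000) is divided at the great-grandchildren's generation equally among Zofia and Dora: €12,000 each.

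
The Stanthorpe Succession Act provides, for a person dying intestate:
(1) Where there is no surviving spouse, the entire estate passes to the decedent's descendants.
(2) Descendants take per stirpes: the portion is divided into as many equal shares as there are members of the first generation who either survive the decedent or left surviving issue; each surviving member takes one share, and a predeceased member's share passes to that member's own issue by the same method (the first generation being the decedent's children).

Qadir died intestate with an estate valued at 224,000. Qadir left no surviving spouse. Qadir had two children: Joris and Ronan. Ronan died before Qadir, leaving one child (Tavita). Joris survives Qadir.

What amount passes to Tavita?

The entire 224,000 passes to the descendants.
That amount (224,000) is divided into 2 shares of 112,000: Joris takes 112,000; Ronan's 112,000 share passes to Ronan's issue.
Ronan's share (112,000) passes entirely to Tavita.

Tavita receives 112,000.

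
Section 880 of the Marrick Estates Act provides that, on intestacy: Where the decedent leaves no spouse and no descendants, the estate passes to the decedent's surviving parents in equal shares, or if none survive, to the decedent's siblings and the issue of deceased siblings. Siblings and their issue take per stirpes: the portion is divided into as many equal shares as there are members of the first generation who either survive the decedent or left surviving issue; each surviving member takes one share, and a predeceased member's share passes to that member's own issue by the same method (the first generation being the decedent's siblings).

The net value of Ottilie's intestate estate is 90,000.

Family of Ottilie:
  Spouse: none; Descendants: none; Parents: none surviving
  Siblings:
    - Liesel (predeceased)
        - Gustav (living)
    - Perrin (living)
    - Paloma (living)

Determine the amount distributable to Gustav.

Gustav receives 30,000.

The entire 90,000 passes to the siblings and their issue.
That amount (90,000) is divided into 3 shares of 30,000: Perrin and Paloma each take 30,000; Liesel's 30,000 share passes to Liesel's issue.
Liesel's share (30,000) passes entirely to Gustav.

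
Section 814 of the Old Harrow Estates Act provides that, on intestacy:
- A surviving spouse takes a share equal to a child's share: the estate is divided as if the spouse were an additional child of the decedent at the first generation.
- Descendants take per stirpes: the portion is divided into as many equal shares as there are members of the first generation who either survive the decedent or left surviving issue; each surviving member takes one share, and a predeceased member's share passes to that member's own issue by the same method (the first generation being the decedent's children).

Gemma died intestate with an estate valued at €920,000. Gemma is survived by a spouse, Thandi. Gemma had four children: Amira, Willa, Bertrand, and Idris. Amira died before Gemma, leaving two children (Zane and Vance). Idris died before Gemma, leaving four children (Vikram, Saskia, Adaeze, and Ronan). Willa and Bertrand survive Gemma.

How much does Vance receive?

The spouse counts as an additional share at the children's level, so there are 5 primary shares of €184,000. Thandi takes one such share (€184,000).
The children's combined portion (€736,000) is divided into 4 shares of €184,000: Willa and Bertrand each take €184,000; Amira's €184,000 share passes to Amira's issue; Idris's €184,000 share passes to Idris's issue.
Amira's share (€184,000) is divided into 2 shares of €92,000: Zane and Vance each take €92,000.
Idris's share (€184,000) is divided into 4 shares of €46,000: Vikram, Saskia, Adaeze, and Ronan each take €46,000.

Vance receives €92,000.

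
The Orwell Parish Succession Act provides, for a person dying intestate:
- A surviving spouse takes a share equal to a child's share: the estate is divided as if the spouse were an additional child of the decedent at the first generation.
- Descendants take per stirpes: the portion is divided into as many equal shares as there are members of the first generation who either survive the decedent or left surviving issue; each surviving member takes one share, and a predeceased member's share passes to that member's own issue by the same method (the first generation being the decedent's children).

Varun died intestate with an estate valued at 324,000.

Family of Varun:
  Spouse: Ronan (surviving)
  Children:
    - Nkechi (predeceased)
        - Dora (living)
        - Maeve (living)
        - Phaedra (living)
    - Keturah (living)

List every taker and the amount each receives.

The spouse counts as an additional share at the children's level, so there are 3 primary shares of 108,000. Ronan takes one such share (108,000).
The children's combined portion (216,000) is divided into 2 shares of 108,000: Keturah takes 108,000; Nkechi's 108,000 share passes to Nkechi's issue.
Nkechi's share (108,000) is divided into 3 shares of 36,000: Dora, Maeve, and Phaedra each take 36,000.

Ronan: 108,000; Dora: 36,000; Maeve: 36,000; Phaedra: 36,000; Keturah: 108,000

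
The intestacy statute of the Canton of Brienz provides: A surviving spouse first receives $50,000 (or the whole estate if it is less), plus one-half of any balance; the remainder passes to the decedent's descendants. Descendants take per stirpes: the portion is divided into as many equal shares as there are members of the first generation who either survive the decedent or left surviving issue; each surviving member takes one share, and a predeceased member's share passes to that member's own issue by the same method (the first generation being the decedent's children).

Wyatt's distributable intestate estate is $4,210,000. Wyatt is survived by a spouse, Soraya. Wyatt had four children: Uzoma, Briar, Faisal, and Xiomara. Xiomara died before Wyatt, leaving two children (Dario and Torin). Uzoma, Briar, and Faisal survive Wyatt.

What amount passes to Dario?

Soraya first takes $50,000, leaving a balance of $4,160,000. Soraya then takes one-half of the balance ($2,080,000), for a total of $2,130,000. The remaining $2,080,000 passes to the descendants.
The descendants' portion ($2,080,000) is divided into 4 shares of $520,000: Uzoma, Briar, and Faisal each take $520,000; Xiomara's $520,000 share passes to Xiomara's issue.
Xiomara's share ($520,000) is divided into 2 shares of $260,000: Dario and Torin each take $260,000.

Dario receives $260,000.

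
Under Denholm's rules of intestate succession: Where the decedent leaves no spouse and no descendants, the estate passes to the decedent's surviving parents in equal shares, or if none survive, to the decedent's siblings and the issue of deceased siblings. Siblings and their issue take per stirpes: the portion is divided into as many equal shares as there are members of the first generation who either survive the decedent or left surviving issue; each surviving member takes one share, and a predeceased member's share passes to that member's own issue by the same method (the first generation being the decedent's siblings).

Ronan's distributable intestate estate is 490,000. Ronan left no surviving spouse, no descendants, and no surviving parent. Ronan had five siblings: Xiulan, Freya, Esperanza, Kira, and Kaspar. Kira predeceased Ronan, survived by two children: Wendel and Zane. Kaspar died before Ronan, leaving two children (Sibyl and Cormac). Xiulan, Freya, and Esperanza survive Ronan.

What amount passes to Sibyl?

Sibyl receives 49,000.

The entire 490,000 passes to the siblings and their issue.
That amount (490,000) is divided into 5 shares of 98,000: Xiulan, Freya, and Esperanza each take 98,000; Kira's 98,000 share passes to Kira's issue; Kaspar's 98,000 share passes to Kaspar's issue.
Kira's share (98,000) is divided into 2 shares of 49,000: Wendel and Zane each take 49,000.
Kaspar's share (98,000) is divided into 2 shares of 49,000: Sibyl and Cormac each take 49,000.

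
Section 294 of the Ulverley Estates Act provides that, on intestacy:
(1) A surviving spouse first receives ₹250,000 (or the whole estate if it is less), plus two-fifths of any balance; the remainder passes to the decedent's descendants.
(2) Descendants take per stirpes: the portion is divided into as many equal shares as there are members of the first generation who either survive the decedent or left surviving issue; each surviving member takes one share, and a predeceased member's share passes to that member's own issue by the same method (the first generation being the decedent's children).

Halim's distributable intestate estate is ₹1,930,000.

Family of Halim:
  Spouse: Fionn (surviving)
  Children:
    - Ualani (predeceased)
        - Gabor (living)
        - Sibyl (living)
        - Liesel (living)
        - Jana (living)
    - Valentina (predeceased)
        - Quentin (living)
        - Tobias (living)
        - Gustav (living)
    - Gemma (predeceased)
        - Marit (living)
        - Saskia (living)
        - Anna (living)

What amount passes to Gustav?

Gustav receives ₹112,000.

Fionn first takes ₹250,000, leaving a balance of ₹1,680,000. Fionn then takes two-fifths of the balance (₹672,000), for a total of ₹922,000. The remaining ₹1,008,000 passes to the descendants.
The descendants' portion (₹1,008,000) is divided into 3 shares of ₹336,000: Ualani's ₹336,000 share passes to Ualani's issue; Valentina's ₹336,000 share passes to Valentina's issue; Gemma's ₹336,000 share passes to Gemma's issue.
Ualani's share (₹336,000) is divided into 4 shares of ₹84,000: Gabor, Sibyl, Liesel, and Jana each take ₹84,000.
Valentina's share (₹336,000) is divided into 3 shares of ₹112,000: Quentin, Tobias, and Gustav each take ₹112,000.
Gemma's share (₹336,000) is divided into 3 shares of ₹112,000: Marit, Saskia, and Anna each take ₹112,000.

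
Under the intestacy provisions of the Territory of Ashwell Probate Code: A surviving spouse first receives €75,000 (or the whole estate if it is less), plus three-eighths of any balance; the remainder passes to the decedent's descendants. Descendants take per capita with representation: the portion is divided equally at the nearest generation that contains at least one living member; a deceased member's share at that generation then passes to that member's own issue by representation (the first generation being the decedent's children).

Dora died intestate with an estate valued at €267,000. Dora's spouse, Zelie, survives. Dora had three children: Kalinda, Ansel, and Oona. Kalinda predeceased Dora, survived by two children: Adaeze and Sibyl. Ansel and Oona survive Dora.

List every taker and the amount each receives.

Zelie first takes €75,000, leaving a balance of €192,000. Zelie then takes three-eighths of the balance (€72,000), for a total of €147,000. The remaining €120,000 passes to the descendants.
The descendants' portion (€120,000) is divided into 3 shares of €40,000: Ansel and Oona each take €40,000; Kalinda's €40,000 share passes to Kalinda's issue.
Kalinda's share (€40,000) is divided into 2 shares of €20,000: Adaeze and Sibyl each take €20,000.

Zelie: €147,000; Adaeze: €20,000; Sibyl: €20,000; Ansel: €40,000; Oona: €40,000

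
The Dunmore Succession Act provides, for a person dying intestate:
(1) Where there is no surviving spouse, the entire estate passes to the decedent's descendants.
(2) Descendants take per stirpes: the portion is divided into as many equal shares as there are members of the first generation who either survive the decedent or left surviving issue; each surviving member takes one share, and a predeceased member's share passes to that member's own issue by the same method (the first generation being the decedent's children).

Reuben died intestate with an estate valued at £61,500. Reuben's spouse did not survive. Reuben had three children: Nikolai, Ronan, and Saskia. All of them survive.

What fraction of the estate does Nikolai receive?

The entire £61,500 passes to the descendants.
That amount (£61,500) is divided into 3 shares of £20,500: Nikolai, Ronan, and Saskia each take £20,500.

Nikolai receives 1/3 of the estate.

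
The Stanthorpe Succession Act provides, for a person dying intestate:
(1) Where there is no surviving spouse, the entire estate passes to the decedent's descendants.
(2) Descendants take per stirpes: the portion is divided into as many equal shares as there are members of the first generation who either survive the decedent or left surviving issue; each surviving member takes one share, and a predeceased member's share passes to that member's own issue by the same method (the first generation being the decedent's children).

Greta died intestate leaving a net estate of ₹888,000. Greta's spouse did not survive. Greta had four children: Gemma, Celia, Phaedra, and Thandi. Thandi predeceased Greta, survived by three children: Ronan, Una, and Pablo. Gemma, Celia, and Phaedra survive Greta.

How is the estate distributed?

The entire ₹888,000 passes to the descendants.
That amount (₹888,000) is divided into 4 shares of ₹222,000: Gemma, Celia, and Phaedra each take ₹222,000; Thandi's ₹222,000 share passes to Thandi's issue.
Thandi's share (₹222,000) is divided into 3 shares of ₹74,000: Ronan, Una, and Pablo each take ₹74,000.

Gemma: ₹222,000; Celia: ₹222,000; Phaedra: ₹222,000; Ronan: ₹74,000; Una: ₹74,000; Pablo: ₹74,000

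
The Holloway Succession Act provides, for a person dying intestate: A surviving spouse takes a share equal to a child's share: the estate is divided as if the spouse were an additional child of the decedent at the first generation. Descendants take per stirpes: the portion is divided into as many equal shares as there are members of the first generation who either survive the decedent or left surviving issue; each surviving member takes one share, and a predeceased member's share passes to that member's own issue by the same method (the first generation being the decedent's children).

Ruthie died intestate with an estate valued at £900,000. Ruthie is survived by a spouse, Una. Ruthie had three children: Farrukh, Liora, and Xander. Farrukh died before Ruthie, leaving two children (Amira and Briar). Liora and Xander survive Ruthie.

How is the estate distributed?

Una: £225,000; Amira: £112,500; Briar: £112,500; Liora: £225,000; Xander: £225,000

The spouse counts as an additional share at the children's level, so there are 4 primary shares of £225,000. Una takes one such share (£225,000).
The children's combined portion (£675,000) is divided into 3 shares of £225,000: Liora and Xander each take £225,000; Farrukh's £225,000 share passes to Farrukh's issue.
Farrukh's share (£225,000) is divided into 2 shares of £112,500: Amira and Briar each take £112,500.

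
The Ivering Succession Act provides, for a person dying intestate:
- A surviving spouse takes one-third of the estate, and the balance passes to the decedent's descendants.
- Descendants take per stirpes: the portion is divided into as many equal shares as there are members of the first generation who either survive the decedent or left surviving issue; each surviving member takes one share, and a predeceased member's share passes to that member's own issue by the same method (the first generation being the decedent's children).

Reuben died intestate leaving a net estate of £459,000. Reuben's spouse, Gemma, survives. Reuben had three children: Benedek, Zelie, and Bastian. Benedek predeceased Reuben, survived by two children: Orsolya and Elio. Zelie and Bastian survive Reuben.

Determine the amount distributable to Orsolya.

Orsolya receives £51,000.

Gemma takes one-third of £459,000 = £153,000. The remaining £306,000 passes to the descendants.
The descendants' portion (£306,000) is divided into 3 shares of £102,000: Zelie and Bastian each take £102,000; Benedek's £102,000 share passes to Benedek's issue.
Benedek's share (£102,000) is divided into 2 shares of £51,000: Orsolya and Elio each take £51,000.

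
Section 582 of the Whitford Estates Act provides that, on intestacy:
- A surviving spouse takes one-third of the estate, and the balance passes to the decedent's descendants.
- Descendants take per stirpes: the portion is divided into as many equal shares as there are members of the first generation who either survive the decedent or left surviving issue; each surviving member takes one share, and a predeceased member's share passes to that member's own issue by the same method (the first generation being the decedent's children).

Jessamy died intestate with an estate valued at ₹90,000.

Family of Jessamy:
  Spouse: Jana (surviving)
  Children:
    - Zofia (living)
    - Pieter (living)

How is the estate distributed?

Jana: ₹30,000; Zofia: ₹30,000; Pieter: ₹30,000

Jana takes one-third of ₹90,000 = ₹30,000. The remaining ₹60,000 passes to the descendants.
The descendants' portion (₹60,000) is divided into 2 shares of ₹30,000: Zofia and Pieter each take ₹30,000.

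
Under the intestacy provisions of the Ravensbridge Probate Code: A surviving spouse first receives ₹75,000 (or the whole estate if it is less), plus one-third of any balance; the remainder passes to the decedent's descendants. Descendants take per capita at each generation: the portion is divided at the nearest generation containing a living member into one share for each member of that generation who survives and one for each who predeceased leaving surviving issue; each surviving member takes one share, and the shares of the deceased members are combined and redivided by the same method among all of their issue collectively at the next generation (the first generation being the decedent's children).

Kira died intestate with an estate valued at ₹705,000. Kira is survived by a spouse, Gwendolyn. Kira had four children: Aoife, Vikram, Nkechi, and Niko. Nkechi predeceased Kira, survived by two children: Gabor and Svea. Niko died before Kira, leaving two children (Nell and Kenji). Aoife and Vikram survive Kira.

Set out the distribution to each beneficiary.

Gwendolyn: ₹285,000; Aoife: ₹105,000; Vikram: ₹105,000; Gabor: ₹52,500; Svea: ₹52,500; Nell: ₹52,500; Kenji: ₹52,500

Gwendolyn first takes ₹75,000, leaving a balance of ₹630,000. Gwendolyn then takes one-third of the balance (₹210,000), for a total of ₹285,000. The remaining ₹420,000 passes to the descendants.
The descendants' portion (₹420,000) is divided at the children's generation into 4 shares of ₹105,000. Aoife and Vikram each take ₹105,000. The 2 shares of the deceased (Nkechi and Niko) are combined into a pool of ₹210,000.
That pool (₹210,000) is divided at the grandchildren's generation equally among Gabor, Svea, Nell, and Kenji: ₹52,500 each.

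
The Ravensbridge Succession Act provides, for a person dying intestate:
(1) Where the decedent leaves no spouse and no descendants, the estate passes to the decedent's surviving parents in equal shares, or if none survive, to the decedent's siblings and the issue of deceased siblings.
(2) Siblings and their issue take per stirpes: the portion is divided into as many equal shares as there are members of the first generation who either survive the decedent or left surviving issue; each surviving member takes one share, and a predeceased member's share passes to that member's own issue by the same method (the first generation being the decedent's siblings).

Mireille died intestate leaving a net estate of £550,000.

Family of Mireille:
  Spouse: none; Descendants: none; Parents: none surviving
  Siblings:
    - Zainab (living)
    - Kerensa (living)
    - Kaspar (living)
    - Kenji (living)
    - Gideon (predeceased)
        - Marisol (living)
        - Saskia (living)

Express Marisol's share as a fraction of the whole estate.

Marisol receives 1/10 of the estate.

The entire £550,000 passes to the siblings and their issue.
That amount (£550,000) is divided into 5 shares of £110,000: Zainab, Kerensa, Kaspar, and Kenji each take £110,000; Gideon's £110,000 share passes to Gideon's issue.
Gideon's share (£110,000) is divided into 2 shares of £55,000: Marisol and Saskia each take £55,000.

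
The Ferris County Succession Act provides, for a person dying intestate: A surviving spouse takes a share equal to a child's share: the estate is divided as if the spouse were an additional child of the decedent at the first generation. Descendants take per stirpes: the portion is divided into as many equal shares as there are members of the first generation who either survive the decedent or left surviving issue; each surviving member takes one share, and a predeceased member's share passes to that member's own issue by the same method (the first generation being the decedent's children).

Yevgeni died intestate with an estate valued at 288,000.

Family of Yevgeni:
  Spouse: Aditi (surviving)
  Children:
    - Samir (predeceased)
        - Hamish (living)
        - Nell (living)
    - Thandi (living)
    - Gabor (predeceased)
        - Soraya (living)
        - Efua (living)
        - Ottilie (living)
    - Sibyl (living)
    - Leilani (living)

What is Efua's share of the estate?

Efua receives 16,000.

The spouse counts as an additional share at the children's level, so there are 6 primary shares of 48,000. Aditi takes one such share (48,000).
The children's combined portion (240,000) is divided into 5 shares of 48,000: Thandi, Sibyl, and Leilani each take 48,000; Samir's 48,000 share passes to Samir's issue; Gabor's 48,000 share passes to Gabor's issue.
Samir's share (48,000) is divided into 2 shares of 24,000: Hamish and Nell each take 24,000.
Gabor's share (48,000) is divided into 3 shares of 16,000: Soraya, Efua, and Ottilie each take 16,000.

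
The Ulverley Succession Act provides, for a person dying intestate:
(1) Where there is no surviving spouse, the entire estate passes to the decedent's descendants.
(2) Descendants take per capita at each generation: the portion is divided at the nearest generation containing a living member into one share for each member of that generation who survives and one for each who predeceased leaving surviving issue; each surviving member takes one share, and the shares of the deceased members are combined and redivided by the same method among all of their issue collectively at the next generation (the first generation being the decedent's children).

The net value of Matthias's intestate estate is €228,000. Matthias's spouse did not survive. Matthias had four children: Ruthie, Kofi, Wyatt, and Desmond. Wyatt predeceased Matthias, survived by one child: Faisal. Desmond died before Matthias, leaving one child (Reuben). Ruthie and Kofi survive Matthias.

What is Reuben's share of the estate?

Reuben receives €57,000.

The entire €228,000 passes to the descendants.
That amount (€228,000) is divided at the children's generation into 4 shares of €57,000. Ruthie and Kofi each take €57,000. The 2 shares of the deceased (Wyatt and Desmond) are combined into a pool of €114,000.
That pool (€114,000) is divided at the grandchildren's generation equally among Faisal and Reuben: €57,000 each.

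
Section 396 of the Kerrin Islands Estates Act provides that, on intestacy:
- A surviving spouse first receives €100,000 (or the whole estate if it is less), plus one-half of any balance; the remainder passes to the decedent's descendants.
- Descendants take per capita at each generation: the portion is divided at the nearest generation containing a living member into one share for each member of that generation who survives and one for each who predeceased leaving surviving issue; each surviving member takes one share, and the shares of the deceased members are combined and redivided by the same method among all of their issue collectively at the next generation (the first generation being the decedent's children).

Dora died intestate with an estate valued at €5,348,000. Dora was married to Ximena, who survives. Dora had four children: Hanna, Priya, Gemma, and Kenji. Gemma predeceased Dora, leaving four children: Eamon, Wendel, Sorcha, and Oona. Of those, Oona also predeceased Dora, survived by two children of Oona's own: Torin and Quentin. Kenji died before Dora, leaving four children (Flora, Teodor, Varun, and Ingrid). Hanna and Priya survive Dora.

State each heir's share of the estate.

Ximena first takes €100,000, leaving a balance of €5,248,000. Ximena then takes one-half of the balance (€2,624,000), for a total of €2,724,000. The remaining €2,624,000 passes to the descendants.
The descendants' portion (€2,624,000) is divided at the children's generation into 4 shares of €656,000. Hanna and Priya each take €656,000. The 2 shares of the deceased (Gemma and Kenji) are combined into a pool of €1,312,000.
That pool (€1,312,000) is divided at the grandchildren's generation into 8 shares of €164,000. Eamon, Wendel, Sorcha, Flora, Teodor, Varun, and Ingrid each take €164,000. The remaining share for the deceased Oona (€164,000) is carried to the next generation.
That pool (€164,000) is divided at the great-grandchildren's generation equally among Torin and Quentin: €82,000 each.

Ximena: €2,724,000; Hanna: €656,000; Priya: €656,000; Eamon: €164,000; Wendel: €164,000; Sorcha: €164,000; Torin: €82,000; Quentin: €82,000; Flora: €164,000; Teodor: €164,000; Varun: €164,000; Ingrid: €164,000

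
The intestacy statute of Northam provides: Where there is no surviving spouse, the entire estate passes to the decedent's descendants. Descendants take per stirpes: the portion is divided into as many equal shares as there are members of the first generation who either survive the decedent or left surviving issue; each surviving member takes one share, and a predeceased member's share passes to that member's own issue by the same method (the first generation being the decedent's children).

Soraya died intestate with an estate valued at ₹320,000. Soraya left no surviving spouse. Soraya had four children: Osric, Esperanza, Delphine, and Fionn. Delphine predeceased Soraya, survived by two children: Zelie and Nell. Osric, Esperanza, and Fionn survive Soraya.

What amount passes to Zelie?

Zelie receives ₹40,000.

The entire ₹320,000 passes to the descendants.
That amount (₹320,000) is divided into 4 shares of ₹80,000: Osric, Esperanza, and Fionn each take ₹80,000; Delphine's ₹80,000 share passes to Delphine's issue.
Delphine's share (₹80,000) is divided into 2 shares of ₹40,000: Zelie and Nell each take ₹40,000.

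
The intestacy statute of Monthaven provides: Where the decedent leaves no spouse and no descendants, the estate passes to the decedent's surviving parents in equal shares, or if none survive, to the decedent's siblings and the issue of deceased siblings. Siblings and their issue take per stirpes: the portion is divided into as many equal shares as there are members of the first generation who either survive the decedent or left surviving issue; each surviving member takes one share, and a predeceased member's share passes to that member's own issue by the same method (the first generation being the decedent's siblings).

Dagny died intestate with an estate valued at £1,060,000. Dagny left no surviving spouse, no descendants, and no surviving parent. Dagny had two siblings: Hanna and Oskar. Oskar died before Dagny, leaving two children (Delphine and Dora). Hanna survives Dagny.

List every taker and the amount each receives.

Hanna: £530,000; Delphine: £265,000; Dora: £265,000

The entire £1,060,000 passes to the siblings and their issue.
That amount (£1,060,000) is divided into 2 shares of £530,000: Hanna takes £530,000; Oskar's £530,000 share passes to Oskar's issue.
Oskar's share (£530,000) is divided into 2 shares of £265,000: Delphine and Dora each take £265,000.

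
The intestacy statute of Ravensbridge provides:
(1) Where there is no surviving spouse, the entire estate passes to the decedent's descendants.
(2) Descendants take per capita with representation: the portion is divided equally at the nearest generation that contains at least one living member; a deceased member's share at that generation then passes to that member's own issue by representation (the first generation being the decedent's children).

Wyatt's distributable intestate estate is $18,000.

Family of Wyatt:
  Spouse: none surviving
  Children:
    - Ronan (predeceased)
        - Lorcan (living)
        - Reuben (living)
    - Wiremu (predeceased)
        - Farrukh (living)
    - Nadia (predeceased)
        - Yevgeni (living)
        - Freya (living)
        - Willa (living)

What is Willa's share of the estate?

Willa receives $3,000.

The entire $18,000 passes to the descendants.
No child survives, so the initial division is made at the grandchildren's generation.
That amount ($18,000) is divided into 6 shares of $3,000: Lorcan, Reuben, Farrukh, Yevgeni, Freya, and Willa each take $3,000.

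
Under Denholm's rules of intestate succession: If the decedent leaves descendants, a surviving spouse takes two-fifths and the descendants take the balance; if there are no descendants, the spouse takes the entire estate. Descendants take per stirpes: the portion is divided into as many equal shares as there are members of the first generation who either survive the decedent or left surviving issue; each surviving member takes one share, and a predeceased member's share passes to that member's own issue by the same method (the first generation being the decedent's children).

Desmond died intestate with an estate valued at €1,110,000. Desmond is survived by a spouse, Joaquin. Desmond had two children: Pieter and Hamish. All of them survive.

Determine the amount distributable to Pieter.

Joaquin takes two-fifths of €1,110,000 = €444,000. The remaining €666,000 passes to the descendants.
The descendants' portion (€666,000) is divided into 2 shares of €333,000: Pieter and Hamish each take €333,000.

Pieter receives €333,000.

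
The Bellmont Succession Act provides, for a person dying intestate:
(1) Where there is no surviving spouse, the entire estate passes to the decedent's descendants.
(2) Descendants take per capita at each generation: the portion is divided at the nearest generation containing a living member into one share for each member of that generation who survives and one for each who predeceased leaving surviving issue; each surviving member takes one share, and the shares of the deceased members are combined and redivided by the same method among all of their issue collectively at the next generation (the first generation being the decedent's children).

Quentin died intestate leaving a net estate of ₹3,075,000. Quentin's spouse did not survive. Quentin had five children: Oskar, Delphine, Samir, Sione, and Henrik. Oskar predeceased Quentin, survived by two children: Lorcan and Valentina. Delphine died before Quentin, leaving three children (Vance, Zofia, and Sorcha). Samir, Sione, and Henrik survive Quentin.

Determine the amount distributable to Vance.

Vance receives ₹246,000.

The entire ₹3,075,000 passes to the descendants.
That amount (₹3,075,000) is divided at the children's generation into 5 shares of ₹615,000. Samir, Sione, and Henrik each take ₹615,000. The 2 shares of the deceased (Oskar and Delphine) are combined into a pool of ₹1,230,000.
That pool (₹1,230,000) is divided at the grandchildren's generation equally among Lorcan, Valentina, Vance, Zofia, and Sorcha: ₹246,000 each.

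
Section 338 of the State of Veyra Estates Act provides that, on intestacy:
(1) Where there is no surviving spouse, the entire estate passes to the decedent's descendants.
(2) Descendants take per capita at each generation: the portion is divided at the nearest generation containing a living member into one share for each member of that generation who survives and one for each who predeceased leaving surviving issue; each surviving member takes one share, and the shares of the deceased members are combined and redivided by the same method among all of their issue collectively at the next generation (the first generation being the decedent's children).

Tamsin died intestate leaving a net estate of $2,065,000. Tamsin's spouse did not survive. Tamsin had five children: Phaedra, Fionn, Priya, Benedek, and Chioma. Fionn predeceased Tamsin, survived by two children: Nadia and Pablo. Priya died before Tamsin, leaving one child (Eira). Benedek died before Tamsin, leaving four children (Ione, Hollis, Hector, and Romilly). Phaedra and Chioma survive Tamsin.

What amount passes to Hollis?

The entire $2,065,000 passes to the descendants.
That amount ($2,065,000) is divided at the children's generation into 5 shares of $413,000. Phaedra and Chioma each take $413,000. The 3 shares of the deceased (Fionn, Priya, and Benedek) are combined into a pool of $1,239,000.
That pool ($1,239,000) is divided at the grandchildren's generation equally among Nadia, Pablo, Eira, Ione, Hollis, Hector, and Romilly: $177,000 each.

Hollis receives $177,000.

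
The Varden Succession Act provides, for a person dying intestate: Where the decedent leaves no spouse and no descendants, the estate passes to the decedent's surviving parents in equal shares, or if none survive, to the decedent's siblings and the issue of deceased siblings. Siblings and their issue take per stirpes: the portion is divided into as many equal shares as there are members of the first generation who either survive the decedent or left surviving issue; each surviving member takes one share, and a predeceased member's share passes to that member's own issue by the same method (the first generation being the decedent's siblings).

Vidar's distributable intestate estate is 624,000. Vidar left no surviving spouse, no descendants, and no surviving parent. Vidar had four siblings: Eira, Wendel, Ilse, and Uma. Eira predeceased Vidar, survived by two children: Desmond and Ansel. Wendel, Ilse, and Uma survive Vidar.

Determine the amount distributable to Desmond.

The entire 624,000 passes to the siblings and their issue.
That amount (624,000) is divided into 4 shares of 156,000: Wendel, Ilse, and Uma each take 156,000; Eira's 156,000 share passes to Eira's issue.
Eira's share (156,000) is divided into 2 shares of 78,000: Desmond and Ansel each take 78,000.

Desmond receives 78,000.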